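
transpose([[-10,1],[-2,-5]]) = [[-10, -2], [1, -5]]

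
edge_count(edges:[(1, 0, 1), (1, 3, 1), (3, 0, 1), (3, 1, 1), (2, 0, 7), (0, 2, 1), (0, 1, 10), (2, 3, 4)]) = 8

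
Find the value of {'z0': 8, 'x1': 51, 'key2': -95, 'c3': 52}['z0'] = 8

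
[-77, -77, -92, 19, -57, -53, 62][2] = -92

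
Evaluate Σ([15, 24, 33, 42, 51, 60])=15 + 24 + 33 + 42 + 51 + 60
= 225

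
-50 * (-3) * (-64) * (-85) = 816000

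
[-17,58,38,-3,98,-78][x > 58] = keep x where x > 58: -17✗, 58✗, 38✗, -3✗, 98✓, -78✗
= [98]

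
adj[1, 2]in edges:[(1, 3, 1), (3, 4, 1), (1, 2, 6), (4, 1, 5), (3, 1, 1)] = 6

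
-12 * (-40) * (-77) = -36960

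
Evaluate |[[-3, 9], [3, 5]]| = (-3)*(5) - (9)*(3)
= -42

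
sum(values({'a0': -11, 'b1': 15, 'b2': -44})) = (-11) + 15 + (-44)
= -40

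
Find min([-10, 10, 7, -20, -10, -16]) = -20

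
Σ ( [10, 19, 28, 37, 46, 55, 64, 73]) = 332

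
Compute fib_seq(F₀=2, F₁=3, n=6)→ [2, 3, 5, 8, 13, 21]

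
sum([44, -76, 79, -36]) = 11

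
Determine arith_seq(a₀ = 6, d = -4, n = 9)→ a_0 = 6 + 0*-4 = 6
a_1 = 6 + 1*-4 = 2
a_2 = 6 + 2*-4 = -2
...
= [6, 2, -2, -6, -10, -14, -18, -22, -26]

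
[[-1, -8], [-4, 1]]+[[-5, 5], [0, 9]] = [[-6, -3], [-4, 10]]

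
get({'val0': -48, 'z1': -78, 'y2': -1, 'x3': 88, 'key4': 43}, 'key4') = 43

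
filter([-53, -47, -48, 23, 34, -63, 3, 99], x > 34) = [99]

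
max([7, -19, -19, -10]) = 7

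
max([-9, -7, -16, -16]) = -7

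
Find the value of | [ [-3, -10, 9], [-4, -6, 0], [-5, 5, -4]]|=(1)*(-3)*det([[-6, 0], [5, -4]]) + (-1)*(-10)*det([[-4, 0], [-5, -4]]) + (1)*(9)*det([[-4, -6], [-5, 5]])
= -72 + 160 + -450
= -362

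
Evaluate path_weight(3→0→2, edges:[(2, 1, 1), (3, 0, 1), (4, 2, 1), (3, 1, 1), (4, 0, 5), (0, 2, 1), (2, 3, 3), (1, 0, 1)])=2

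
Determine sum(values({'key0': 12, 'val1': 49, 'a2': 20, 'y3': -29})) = 52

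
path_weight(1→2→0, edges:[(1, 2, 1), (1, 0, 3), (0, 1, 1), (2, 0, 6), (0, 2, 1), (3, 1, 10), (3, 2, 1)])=7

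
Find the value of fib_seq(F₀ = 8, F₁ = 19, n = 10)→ [8, 19, 27, 46, 73, 119, 192, 311, 503, 814]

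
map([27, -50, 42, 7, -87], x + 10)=[37, -40, 52, 17, -77]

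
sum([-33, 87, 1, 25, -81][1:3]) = slice → [87, 1]
87 + 1
= 88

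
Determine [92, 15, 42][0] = 92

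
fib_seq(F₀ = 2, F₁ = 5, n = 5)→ [2, 5, 7, 12, 19]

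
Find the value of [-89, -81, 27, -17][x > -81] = keep x where x > -81: -89✗, -81✗, 27✓, -17✓
= [27, -17]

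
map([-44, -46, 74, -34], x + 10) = -44+10=-34, -46+10=-36, 74+10=84, -34+10=-24
= [-34, -36, 84, -24]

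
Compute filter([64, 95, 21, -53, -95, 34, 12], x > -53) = [64, 95, 21, 34, 12]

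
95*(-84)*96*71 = -54391680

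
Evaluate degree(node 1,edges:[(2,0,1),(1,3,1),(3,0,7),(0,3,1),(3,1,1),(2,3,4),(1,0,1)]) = 3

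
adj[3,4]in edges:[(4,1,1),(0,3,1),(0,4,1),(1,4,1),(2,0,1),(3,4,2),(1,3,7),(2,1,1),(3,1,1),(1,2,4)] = 2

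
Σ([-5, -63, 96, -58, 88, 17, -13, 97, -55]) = 104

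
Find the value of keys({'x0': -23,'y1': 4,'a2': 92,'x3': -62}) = ['x0', 'y1', 'a2', 'x3']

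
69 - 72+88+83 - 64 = 104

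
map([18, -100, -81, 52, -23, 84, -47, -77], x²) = [324, 10000, 6561, 2704, 529, 7056, 2209, 5929]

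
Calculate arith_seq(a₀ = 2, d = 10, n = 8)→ a_0 = 2 + 0*10 = 2
a_1 = 2 + 1*10 = 12
a_2 = 2 + 2*10 = 22
...
= [2, 12, 22, 32, 42, 52, 62, 72]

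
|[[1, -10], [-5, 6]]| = -44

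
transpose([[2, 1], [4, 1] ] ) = [[2, 4], [1, 1]]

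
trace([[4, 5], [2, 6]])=10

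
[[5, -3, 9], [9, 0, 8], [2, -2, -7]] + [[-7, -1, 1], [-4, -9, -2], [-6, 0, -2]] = [[-2, -4, 10], [5, -9, 6], [-4, -2, -9]]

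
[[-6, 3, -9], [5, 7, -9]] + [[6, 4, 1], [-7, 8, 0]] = [[0, 7, -8], [-2, 15, -9]]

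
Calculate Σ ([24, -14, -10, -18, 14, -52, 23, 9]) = 24 + (-14) + (-10) + (-18) + 14 + (-52) + 23 + 9
= -24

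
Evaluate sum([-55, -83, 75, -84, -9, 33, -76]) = -199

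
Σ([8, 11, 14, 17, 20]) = 8 + 11 + 14 + 17 + 20
= 70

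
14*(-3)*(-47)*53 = 104622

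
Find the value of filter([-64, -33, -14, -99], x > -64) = [-33, -14]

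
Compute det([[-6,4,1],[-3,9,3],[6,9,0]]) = 153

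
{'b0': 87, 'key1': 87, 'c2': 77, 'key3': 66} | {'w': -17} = {'b0': 87, 'key1': 87, 'c2': 77, 'key3': 66, 'w': -17}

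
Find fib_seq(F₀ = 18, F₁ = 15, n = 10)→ F_2 = F_1 + F_0 = 33
F_3 = F_2 + F_1 = 48
F_4 = F_3 + F_2 = 81
...
= [18, 15, 33, 48, 81, 129, 210, 339, 549, 888]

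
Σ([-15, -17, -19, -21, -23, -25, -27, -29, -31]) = -207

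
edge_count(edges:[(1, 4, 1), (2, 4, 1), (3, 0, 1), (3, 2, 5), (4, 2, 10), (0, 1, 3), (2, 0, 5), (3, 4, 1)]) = 8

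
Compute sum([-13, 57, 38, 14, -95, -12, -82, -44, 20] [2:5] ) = slice → [38, 14, -95]
38 + 14 + (-95)
= -43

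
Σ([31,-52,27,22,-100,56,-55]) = -71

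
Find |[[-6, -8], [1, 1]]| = 2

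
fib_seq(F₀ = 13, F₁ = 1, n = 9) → [13, 1, 14, 15, 29, 44, 73, 117, 190]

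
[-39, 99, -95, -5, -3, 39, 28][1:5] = [99, -95, -5, -3]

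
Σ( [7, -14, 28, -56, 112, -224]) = 7 + -14 + 28 + -56 + 112 + -224
= -147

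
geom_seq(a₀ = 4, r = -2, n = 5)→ a_0 = 4*(-2)^0 = 4
a_1 = 4*(-2)^1 = -8
a_2 = 4*(-2)^2 = 16
...
= [4, -8, 16, -32, 64]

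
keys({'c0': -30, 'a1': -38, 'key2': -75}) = ['c0', 'a1', 'key2']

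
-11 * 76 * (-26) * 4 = 86944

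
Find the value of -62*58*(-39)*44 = 6170736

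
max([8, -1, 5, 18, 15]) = 18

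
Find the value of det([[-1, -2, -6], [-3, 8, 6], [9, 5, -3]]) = (1)*(-1)*det([[8, 6], [5, -3]]) + (-1)*(-2)*det([[-3, 6], [9, -3]]) + (1)*(-6)*det([[-3, 8], [9, 5]])
= 54 + -90 + 522
= 486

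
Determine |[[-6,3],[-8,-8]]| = 72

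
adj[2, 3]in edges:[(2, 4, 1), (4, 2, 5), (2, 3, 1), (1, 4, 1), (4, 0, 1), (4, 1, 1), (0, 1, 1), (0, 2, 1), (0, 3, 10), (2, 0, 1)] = 1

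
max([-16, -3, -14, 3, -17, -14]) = 3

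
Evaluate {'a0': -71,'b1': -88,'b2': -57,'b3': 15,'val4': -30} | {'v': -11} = {'a0': -71, 'b1': -88, 'b2': -57, 'b3': 15, 'val4': -30, 'v': -11}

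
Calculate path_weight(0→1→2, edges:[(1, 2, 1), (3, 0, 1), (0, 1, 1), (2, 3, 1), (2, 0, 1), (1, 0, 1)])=w(0→1)=1 + w(1→2)=1
= 2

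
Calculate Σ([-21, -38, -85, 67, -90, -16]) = (-21) + (-38) + (-85) + 67 + (-90) + (-16)
= -183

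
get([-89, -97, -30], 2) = -30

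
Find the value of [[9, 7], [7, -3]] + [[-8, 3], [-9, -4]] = [[1, 10], [-2, -7]]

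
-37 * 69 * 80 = -204240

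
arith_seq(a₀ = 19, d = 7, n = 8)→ a_0 = 19 + 0*7 = 19
a_1 = 19 + 1*7 = 26
a_2 = 19 + 2*7 = 33
...
= [19, 26, 33, 40, 47, 54, 61, 68]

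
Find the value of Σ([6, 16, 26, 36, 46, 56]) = 6 + 16 + 26 + 36 + 46 + 56
= 186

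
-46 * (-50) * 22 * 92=4655200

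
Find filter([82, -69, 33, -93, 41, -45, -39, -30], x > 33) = [82, 41]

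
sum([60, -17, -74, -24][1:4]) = slice → [-17, -74, -24]
(-17) + (-74) + (-24)
= -115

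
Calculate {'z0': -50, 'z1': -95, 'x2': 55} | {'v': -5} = {'z0': -50, 'z1': -95, 'x2': 55, 'v': -5}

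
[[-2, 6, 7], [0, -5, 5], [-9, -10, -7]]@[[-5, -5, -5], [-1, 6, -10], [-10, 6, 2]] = [[-66, 88, -36], [-45, 0, 60], [125, -57, 131]]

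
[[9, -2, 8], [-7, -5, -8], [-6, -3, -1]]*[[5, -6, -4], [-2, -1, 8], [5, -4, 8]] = C[0][0] = (9)*(5) + (-2)*(-2) + (8)*(5) = 89
C[0][1] = (9)*(-6) + (-2)*(-1) + (8)*(-4) = -84
C[0][2] = (9)*(-4) + (-2)*(8) + (8)*(8) = 12
C[1][0] = (-7)*(5) + (-5)*(-2) + (-8)*(5) = -65
C[1][1] = (-7)*(-6) + (-5)*(-1) + (-8)*(-4) = 79
C[1][2] = (-7)*(-4) + (-5)*(8) + (-8)*(8) = -76
... (3 more cells)
= [[89, -84, 12], [-65, 79, -76], [-29, 43, -8]]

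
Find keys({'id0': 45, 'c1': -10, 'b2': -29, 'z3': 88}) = ['id0', 'c1', 'b2', 'z3']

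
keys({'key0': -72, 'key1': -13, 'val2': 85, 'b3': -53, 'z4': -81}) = ['key0', 'key1', 'val2', 'b3', 'z4']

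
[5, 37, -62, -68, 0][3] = -68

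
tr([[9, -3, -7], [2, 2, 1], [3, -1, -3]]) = 8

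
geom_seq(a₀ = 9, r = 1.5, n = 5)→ [9.0, 13.5, 20.25, 30.375, 45.5625]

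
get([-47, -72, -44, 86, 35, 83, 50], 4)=35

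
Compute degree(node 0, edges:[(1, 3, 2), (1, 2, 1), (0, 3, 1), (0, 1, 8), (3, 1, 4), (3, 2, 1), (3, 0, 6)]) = 3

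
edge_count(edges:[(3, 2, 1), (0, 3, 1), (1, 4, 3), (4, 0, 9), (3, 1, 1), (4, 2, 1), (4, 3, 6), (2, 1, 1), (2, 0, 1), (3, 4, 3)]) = 10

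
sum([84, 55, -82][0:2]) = slice → [84, 55]
84 + 55
= 139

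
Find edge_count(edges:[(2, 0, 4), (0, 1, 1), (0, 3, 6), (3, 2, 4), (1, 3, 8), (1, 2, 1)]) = 6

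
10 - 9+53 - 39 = 15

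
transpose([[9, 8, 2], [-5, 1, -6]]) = [[9, -5], [8, 1], [2, -6]]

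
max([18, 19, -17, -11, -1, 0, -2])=19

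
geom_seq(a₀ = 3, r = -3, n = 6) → a_0 = 3*(-3)^0 = 3
a_1 = 3*(-3)^1 = -9
a_2 = 3*(-3)^2 = 27
...
= [3, -9, 27, -81, 243, -729]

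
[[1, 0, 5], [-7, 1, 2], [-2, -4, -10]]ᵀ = [[1, -7, -2], [0, 1, -4], [5, 2, -10]]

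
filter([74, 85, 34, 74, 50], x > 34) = keep x where x > 34: 74✓, 85✓, 34✗, 74✓, 50✓
= [74, 85, 74, 50]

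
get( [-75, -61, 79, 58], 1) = -61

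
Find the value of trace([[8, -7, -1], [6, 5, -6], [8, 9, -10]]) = 3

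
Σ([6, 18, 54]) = 78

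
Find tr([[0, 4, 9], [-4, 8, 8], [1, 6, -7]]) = diagonal: 0 + 8 + (-7)
= 1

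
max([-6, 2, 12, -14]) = 12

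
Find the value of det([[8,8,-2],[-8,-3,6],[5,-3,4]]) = 466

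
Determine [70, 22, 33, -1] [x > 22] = keep x where x > 22: 70✓, 22✗, 33✓, -1✗
= [70, 33]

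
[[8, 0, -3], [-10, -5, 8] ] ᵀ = [[8, -10], [0, -5], [-3, 8]]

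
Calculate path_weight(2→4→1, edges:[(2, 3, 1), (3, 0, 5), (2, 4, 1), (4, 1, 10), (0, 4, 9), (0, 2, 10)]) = w(2→4)=1 + w(4→1)=10
= 11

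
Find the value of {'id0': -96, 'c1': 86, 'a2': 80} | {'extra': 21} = {'id0': -96, 'c1': 86, 'a2': 80, 'extra': 21}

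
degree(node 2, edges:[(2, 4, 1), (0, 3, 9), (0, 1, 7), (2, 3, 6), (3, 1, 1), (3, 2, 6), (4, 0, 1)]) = 3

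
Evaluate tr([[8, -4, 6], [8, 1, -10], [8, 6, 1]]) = 10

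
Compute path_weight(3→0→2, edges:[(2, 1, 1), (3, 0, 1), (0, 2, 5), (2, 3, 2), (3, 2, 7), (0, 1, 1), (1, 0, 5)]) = w(3→0)=1 + w(0→2)=5
= 6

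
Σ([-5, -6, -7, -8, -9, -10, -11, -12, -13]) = -81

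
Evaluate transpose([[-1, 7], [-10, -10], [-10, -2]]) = [[-1, -10, -10], [7, -10, -2]]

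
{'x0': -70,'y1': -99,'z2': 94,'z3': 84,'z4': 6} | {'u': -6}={'x0': -70, 'y1': -99, 'z2': 94, 'z3': 84, 'z4': 6, 'u': -6}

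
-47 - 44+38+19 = -34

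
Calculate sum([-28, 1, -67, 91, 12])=9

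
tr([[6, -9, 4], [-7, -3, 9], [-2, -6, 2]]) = 5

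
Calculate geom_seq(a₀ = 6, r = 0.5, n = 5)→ a_0 = 6*0.5^0 = 6.0
a_1 = 6*0.5^1 = 3.0
a_2 = 6*0.5^2 = 1.5
...
= [6.0, 3.0, 1.5, 0.75, 0.375]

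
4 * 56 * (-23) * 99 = -510048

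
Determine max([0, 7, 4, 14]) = 14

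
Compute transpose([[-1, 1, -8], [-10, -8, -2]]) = [[-1, -10], [1, -8], [-8, -2]]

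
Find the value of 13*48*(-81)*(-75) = 3790800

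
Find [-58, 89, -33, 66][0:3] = [-58, 89, -33]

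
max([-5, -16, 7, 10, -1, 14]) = 14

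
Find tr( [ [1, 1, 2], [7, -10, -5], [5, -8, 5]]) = diagonal: 1 + (-10) + 5
= -4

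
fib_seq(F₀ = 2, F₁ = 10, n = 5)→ [2, 10, 12, 22, 34]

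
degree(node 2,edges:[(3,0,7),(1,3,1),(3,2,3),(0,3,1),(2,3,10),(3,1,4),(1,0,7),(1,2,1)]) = 3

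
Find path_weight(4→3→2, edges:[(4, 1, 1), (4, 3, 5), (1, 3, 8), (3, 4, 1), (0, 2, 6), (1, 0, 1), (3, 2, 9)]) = 14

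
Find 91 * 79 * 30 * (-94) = -20272980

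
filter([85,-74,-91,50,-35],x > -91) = keep x where x > -91: 85✓, -74✓, -91✗, 50✓, -35✓
= [85, -74, 50, -35]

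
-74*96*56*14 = -5569536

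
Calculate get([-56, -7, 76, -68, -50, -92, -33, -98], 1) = -7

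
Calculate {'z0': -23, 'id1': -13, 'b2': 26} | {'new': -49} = {'z0': -23, 'id1': -13, 'b2': 26, 'new': -49}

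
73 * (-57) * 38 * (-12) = 1897416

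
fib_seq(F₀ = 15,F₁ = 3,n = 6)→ [15, 3, 18, 21, 39, 60]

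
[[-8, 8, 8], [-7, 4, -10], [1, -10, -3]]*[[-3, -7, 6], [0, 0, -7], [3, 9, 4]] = [[48, 128, -72], [-9, -41, -110], [-12, -34, 64]]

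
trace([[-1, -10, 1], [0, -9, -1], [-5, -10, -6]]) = -16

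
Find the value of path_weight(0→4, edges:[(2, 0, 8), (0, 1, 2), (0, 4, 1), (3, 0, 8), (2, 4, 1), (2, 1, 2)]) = 1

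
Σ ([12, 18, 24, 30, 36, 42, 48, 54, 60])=12 + 18 + 24 + 30 + 36 + 42 + 48 + 54 + 60
= 324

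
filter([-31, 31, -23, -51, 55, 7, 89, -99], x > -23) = [31, 55, 7, 89]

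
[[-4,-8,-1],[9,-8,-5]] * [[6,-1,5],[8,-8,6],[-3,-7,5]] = C[0][0] = (-4)*(6) + (-8)*(8) + (-1)*(-3) = -85
C[0][1] = (-4)*(-1) + (-8)*(-8) + (-1)*(-7) = 75
C[0][2] = (-4)*(5) + (-8)*(6) + (-1)*(5) = -73
C[1][0] = (9)*(6) + (-8)*(8) + (-5)*(-3) = 5
C[1][1] = (9)*(-1) + (-8)*(-8) + (-5)*(-7) = 90
C[1][2] = (9)*(5) + (-8)*(6) + (-5)*(5) = -28
= [[-85, 75, -73], [5, 90, -28]]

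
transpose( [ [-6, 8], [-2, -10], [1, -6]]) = [[-6, -2, 1], [8, -10, -6]]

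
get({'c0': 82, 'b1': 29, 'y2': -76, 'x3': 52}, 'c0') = 82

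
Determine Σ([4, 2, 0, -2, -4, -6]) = 4 + 2 + 0 + (-2) + (-4) + (-6)
= -6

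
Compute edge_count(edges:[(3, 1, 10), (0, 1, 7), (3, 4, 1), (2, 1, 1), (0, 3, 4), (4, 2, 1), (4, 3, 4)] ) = 7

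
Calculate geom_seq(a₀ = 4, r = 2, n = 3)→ a_0 = 4*2^0 = 4
a_1 = 4*2^1 = 8
a_2 = 4*2^2 = 16
= [4, 8, 16]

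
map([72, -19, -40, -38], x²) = [5184, 361, 1600, 1444]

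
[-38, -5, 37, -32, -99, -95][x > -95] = keep x where x > -95: -38✓, -5✓, 37✓, -32✓, -99✗, -95✗
= [-38, -5, 37, -32]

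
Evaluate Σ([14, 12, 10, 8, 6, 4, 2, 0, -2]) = 54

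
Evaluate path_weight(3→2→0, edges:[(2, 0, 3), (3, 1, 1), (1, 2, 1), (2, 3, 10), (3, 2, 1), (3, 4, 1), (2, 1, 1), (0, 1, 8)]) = 4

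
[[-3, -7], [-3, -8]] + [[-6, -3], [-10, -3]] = [[-9, -10], [-13, -11]]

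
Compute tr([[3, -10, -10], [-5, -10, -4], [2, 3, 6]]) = -1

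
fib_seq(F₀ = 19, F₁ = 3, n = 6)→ [19, 3, 22, 25, 47, 72]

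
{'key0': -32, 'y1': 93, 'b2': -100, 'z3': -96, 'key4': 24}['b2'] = -100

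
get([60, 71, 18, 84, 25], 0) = 60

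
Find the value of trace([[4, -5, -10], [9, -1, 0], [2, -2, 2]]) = diagonal: 4 + (-1) + 2
= 5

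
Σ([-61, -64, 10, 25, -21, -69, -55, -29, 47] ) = -217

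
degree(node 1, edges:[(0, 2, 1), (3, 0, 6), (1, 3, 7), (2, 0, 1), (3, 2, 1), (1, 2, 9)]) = 2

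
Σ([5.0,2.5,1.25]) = 8.75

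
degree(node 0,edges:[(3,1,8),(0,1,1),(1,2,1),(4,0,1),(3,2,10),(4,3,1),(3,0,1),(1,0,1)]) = incident: (0,1), (4,0), (3,0), (1,0)
= 4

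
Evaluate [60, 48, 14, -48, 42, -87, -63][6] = -63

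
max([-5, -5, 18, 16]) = 18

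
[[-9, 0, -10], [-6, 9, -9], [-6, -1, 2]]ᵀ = [[-9, -6, -6], [0, 9, -1], [-10, -9, 2]]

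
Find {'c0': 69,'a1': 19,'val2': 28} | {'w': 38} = {'c0': 69, 'a1': 19, 'val2': 28, 'w': 38}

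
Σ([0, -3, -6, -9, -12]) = 0 + (-3) + (-6) + (-9) + (-12)
= -30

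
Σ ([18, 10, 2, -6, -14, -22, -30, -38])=18 + 10 + 2 + (-6) + (-14) + (-22) + (-30) + (-38)
= -80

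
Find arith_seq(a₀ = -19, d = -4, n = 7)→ a_0 = -19 + 0*-4 = -19
a_1 = -19 + 1*-4 = -23
a_2 = -19 + 2*-4 = -27
...
= [-19, -23, -27, -31, -35, -39, -43]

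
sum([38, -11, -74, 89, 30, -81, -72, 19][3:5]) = slice → [89, 30]
89 + 30
= 119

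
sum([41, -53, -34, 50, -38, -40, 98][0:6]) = slice → [41, -53, -34, 50, -38, -40]
41 + (-53) + (-34) + 50 + (-38) + (-40)
= -74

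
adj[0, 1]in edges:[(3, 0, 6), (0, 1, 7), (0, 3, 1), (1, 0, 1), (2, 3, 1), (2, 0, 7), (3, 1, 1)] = 7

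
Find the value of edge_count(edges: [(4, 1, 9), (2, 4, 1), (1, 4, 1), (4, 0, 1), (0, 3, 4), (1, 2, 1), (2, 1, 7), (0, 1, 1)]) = 8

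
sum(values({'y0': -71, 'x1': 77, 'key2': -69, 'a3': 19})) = -44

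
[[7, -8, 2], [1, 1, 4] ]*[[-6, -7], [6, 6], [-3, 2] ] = C[0][0] = (7)*(-6) + (-8)*(6) + (2)*(-3) = -96
C[0][1] = (7)*(-7) + (-8)*(6) + (2)*(2) = -93
C[1][0] = (1)*(-6) + (1)*(6) + (4)*(-3) = -12
C[1][1] = (1)*(-7) + (1)*(6) + (4)*(2) = 7
= [[-96, -93], [-12, 7]]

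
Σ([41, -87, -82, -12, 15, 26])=-99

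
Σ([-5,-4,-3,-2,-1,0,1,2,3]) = (-5) + (-4) + (-3) + (-2) + (-1) + 0 + 1 + 2 + 3
= -9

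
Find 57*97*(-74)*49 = -20048154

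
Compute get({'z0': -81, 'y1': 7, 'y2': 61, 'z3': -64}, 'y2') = 61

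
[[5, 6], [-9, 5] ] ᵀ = [[5, -9], [6, 5]]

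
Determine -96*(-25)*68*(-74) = -12076800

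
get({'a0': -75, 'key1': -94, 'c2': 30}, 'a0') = -75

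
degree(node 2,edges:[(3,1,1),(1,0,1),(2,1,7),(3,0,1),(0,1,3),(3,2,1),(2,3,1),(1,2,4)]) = incident: (2,1), (3,2), (2,3), (1,2)
= 4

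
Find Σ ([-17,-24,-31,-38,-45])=-155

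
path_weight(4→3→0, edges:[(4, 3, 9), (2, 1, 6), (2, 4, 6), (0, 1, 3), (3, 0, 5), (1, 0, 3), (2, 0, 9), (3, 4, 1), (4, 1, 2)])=14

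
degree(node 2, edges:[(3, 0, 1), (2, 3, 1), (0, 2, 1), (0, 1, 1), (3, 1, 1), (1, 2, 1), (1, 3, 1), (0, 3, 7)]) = 3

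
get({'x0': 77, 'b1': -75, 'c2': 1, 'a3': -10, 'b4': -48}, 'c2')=1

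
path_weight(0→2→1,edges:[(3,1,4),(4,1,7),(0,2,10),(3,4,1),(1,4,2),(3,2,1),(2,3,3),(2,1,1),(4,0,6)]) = w(0→2)=10 + w(2→1)=1
= 11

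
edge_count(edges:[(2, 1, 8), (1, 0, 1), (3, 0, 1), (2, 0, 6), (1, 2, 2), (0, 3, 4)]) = 6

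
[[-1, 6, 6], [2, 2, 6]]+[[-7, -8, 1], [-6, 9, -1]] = [[-8, -2, 7], [-4, 11, 5]]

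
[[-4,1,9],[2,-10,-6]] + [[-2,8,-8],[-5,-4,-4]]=[[-6, 9, 1], [-3, -14, -10]]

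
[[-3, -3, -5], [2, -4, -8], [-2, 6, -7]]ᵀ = [[-3, 2, -2], [-3, -4, 6], [-5, -8, -7]]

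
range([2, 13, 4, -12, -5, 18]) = 30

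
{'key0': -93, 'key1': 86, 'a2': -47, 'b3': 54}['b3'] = 54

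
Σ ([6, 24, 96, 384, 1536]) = 6 + 24 + 96 + 384 + 1536
= 2046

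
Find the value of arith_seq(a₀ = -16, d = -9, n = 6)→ a_0 = -16 + 0*-9 = -16
a_1 = -16 + 1*-9 = -25
a_2 = -16 + 2*-9 = -34
...
= [-16, -25, -34, -43, -52, -61]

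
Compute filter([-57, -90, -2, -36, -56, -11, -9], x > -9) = keep x where x > -9: -57✗, -90✗, -2✓, -36✗, -56✗, -11✗, -9✗
= [-2]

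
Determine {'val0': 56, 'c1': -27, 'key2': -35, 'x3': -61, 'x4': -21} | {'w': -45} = {'val0': 56, 'c1': -27, 'key2': -35, 'x3': -61, 'x4': -21, 'w': -45}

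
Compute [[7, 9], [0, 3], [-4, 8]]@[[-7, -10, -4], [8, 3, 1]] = C[0][0] = (7)*(-7) + (9)*(8) = 23
C[0][1] = (7)*(-10) + (9)*(3) = -43
C[0][2] = (7)*(-4) + (9)*(1) = -19
C[1][0] = (0)*(-7) + (3)*(8) = 24
C[1][1] = (0)*(-10) + (3)*(3) = 9
C[1][2] = (0)*(-4) + (3)*(1) = 3
... (3 more cells)
= [[23, -43, -19], [24, 9, 3], [92, 64, 24]]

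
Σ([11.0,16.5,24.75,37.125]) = 11.0 + 16.5 + 24.75 + 37.125
= 89.375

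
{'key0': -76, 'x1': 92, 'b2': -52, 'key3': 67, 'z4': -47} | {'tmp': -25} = {'key0': -76, 'x1': 92, 'b2': -52, 'key3': 67, 'z4': -47, 'tmp': -25}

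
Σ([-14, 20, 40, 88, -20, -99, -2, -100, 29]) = -58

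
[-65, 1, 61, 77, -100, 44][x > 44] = keep x where x > 44: -65✗, 1✗, 61✓, 77✓, -100✗, 44✗
= [61, 77]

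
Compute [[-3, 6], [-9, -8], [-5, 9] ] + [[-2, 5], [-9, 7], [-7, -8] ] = [[-5, 11], [-18, -1], [-12, 1]]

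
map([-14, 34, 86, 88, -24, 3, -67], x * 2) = [-28, 68, 172, 176, -48, 6, -134]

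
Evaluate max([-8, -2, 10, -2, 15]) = 15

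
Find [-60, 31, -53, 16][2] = -53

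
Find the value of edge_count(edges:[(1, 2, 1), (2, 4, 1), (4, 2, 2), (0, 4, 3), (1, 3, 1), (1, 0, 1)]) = 6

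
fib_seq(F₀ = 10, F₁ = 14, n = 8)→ F_2 = F_1 + F_0 = 24
F_3 = F_2 + F_1 = 38
F_4 = F_3 + F_2 = 62
...
= [10, 14, 24, 38, 62, 100, 162, 262]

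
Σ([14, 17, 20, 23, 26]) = 100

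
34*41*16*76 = 1695104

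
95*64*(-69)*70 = -29366400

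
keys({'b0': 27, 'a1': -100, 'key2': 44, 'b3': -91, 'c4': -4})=['b0', 'a1', 'key2', 'b3', 'c4']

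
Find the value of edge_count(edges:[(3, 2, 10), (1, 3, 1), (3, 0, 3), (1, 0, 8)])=4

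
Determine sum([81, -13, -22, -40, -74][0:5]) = slice → [81, -13, -22, -40, -74]
81 + (-13) + (-22) + (-40) + (-74)
= -68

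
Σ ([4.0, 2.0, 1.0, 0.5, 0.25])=7.75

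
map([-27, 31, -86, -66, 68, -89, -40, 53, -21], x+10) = -27+10=-17, 31+10=41, -86+10=-76, -66+10=-56, 68+10=78, -89+10=-79, -40+10=-30, 53+10=63, -21+10=-11
= [-17, 41, -76, -56, 78, -79, -30, 63, -11]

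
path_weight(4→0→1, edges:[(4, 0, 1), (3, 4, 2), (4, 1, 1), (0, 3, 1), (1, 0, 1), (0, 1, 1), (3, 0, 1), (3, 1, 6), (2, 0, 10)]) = 2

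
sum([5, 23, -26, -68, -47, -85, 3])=5 + 23 + (-26) + (-68) + (-47) + (-85) + 3
= -195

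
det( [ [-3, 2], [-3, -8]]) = (-3)*(-8) - (2)*(-3)
= 30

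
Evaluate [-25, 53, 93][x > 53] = [93]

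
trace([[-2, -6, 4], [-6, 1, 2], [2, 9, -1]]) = diagonal: (-2) + 1 + (-1)
= -2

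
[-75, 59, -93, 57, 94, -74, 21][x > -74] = [59, 57, 94, 21]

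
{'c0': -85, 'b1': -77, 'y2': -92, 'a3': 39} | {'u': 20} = {'c0': -85, 'b1': -77, 'y2': -92, 'a3': 39, 'u': 20}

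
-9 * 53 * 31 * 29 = -428823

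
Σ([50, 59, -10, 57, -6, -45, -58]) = 50 + 59 + (-10) + 57 + (-6) + (-45) + (-58)
= 47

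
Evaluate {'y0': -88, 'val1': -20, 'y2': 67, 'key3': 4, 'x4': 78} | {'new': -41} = {'y0': -88, 'val1': -20, 'y2': 67, 'key3': 4, 'x4': 78, 'new': -41}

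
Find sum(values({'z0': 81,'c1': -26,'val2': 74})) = 81 + (-26) + 74
= 129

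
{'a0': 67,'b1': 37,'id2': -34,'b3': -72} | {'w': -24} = {'a0': 67, 'b1': 37, 'id2': -34, 'b3': -72, 'w': -24}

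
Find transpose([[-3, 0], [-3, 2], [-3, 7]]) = [[-3, -3, -3], [0, 2, 7]]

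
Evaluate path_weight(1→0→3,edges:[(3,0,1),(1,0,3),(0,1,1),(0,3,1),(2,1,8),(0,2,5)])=w(1→0)=3 + w(0→3)=1
= 4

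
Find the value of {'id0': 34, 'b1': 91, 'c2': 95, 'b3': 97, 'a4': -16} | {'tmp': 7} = {'id0': 34, 'b1': 91, 'c2': 95, 'b3': 97, 'a4': -16, 'tmp': 7}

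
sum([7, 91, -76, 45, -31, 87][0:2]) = 98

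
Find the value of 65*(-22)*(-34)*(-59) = -2868580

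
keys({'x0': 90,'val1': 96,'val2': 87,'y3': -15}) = ['x0', 'val1', 'val2', 'y3']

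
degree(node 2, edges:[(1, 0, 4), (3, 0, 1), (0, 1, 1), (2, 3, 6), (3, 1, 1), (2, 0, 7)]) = 2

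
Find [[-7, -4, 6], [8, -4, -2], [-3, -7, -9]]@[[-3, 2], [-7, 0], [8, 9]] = [[97, 40], [-12, -2], [-14, -87]]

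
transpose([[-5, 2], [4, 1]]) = [[-5, 4], [2, 1]]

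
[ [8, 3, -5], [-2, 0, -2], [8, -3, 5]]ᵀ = [[8, -2, 8], [3, 0, -3], [-5, -2, 5]]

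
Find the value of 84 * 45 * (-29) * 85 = -9317700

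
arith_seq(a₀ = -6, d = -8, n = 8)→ a_0 = -6 + 0*-8 = -6
a_1 = -6 + 1*-8 = -14
a_2 = -6 + 2*-8 = -22
...
= [-6, -14, -22, -30, -38, -46, -54, -62]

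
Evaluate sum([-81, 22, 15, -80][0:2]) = slice → [-81, 22]
(-81) + 22
= -59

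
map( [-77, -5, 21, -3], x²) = (-77)²=5929, (-5)²=25, (21)²=441, (-3)²=9
= [5929, 25, 441, 9]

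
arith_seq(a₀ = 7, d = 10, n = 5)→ [7, 17, 27, 37, 47]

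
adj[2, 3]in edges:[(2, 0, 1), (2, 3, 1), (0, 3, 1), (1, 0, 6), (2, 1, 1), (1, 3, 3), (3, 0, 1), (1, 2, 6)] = 1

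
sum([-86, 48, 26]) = (-86) + 48 + 26
= -12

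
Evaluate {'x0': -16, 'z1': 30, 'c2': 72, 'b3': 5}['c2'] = 72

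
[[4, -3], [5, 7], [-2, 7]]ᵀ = [[4, 5, -2], [-3, 7, 7]]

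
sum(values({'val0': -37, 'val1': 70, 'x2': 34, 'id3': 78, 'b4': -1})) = (-37) + 70 + 34 + 78 + (-1)
= 144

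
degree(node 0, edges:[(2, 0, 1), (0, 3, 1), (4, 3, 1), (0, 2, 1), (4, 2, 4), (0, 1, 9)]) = 4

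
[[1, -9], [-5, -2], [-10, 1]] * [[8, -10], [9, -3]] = C[0][0] = (1)*(8) + (-9)*(9) = -73
C[0][1] = (1)*(-10) + (-9)*(-3) = 17
C[1][0] = (-5)*(8) + (-2)*(9) = -58
C[1][1] = (-5)*(-10) + (-2)*(-3) = 56
C[2][0] = (-10)*(8) + (1)*(9) = -71
C[2][1] = (-10)*(-10) + (1)*(-3) = 97
= [[-73, 17], [-58, 56], [-71, 97]]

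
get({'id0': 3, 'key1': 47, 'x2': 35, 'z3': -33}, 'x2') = 35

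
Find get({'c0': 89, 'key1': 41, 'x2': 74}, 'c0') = 89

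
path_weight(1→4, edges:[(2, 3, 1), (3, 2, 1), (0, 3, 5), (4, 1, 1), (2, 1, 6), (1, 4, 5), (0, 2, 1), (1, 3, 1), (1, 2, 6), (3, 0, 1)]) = w(1→4)=5
= 5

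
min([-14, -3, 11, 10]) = -14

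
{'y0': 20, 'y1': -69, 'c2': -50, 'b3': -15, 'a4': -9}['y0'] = 20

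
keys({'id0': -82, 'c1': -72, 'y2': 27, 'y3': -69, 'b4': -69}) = ['id0', 'c1', 'y2', 'y3', 'b4']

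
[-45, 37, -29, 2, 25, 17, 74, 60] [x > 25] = keep x where x > 25: -45✗, 37✓, -29✗, 2✗, 25✗, 17✗, 74✓, 60✓
= [37, 74, 60]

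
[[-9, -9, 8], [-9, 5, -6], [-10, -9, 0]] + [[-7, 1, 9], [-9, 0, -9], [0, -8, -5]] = [[-16, -8, 17], [-18, 5, -15], [-10, -17, -5]]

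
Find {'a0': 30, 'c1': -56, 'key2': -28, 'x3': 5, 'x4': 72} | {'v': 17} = {'a0': 30, 'c1': -56, 'key2': -28, 'x3': 5, 'x4': 72, 'v': 17}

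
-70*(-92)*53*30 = 10239600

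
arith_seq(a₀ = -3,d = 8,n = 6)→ a_0 = -3 + 0*8 = -3
a_1 = -3 + 1*8 = 5
a_2 = -3 + 2*8 = 13
...
= [-3, 5, 13, 21, 29, 37]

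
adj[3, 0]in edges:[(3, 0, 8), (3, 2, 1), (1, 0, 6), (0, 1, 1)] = 8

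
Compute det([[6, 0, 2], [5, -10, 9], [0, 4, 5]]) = (1)*(6)*det([[-10, 9], [4, 5]]) + (-1)*(0)*det([[5, 9], [0, 5]]) + (1)*(2)*det([[5, -10], [0, 4]])
= -516 + 0 + 40
= -476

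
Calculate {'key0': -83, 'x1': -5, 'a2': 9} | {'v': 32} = {'key0': -83, 'x1': -5, 'a2': 9, 'v': 32}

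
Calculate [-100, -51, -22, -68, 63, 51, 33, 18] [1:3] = [-51, -22]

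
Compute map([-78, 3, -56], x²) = [6084, 9, 3136]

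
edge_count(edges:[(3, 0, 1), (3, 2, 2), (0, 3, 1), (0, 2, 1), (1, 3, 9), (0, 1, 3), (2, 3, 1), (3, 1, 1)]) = 8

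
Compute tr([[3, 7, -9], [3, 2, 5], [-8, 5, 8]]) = 13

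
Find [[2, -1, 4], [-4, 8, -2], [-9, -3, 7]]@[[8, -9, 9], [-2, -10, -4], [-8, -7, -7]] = C[0][0] = (2)*(8) + (-1)*(-2) + (4)*(-8) = -14
C[0][1] = (2)*(-9) + (-1)*(-10) + (4)*(-7) = -36
C[0][2] = (2)*(9) + (-1)*(-4) + (4)*(-7) = -6
C[1][0] = (-4)*(8) + (8)*(-2) + (-2)*(-8) = -32
C[1][1] = (-4)*(-9) + (8)*(-10) + (-2)*(-7) = -30
C[1][2] = (-4)*(9) + (8)*(-4) + (-2)*(-7) = -54
... (3 more cells)
= [[-14, -36, -6], [-32, -30, -54], [-122, 62, -118]]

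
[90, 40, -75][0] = 90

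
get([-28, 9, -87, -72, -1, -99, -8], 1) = 9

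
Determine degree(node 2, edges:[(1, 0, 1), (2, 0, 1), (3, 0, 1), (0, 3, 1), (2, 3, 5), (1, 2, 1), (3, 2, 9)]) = 4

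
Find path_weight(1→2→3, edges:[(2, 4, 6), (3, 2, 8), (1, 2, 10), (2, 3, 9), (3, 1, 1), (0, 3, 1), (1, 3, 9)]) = w(1→2)=10 + w(2→3)=9
= 19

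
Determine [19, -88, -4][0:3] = [19, -88, -4]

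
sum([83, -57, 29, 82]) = 137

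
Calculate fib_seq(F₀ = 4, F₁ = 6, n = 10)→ F_2 = F_1 + F_0 = 10
F_3 = F_2 + F_1 = 16
F_4 = F_3 + F_2 = 26
...
= [4, 6, 10, 16, 26, 42, 68, 110, 178, 288]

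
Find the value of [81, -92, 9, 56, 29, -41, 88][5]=-41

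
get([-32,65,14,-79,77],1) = 65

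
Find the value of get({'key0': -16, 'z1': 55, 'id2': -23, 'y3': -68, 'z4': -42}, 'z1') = 55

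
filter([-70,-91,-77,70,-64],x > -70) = [70, -64]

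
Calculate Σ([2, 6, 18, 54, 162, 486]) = 2 + 6 + 18 + 54 + 162 + 486
= 728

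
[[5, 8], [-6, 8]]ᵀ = [[5, -6], [8, 8]]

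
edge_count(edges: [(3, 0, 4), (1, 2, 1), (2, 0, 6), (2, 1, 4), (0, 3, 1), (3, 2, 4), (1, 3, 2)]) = 7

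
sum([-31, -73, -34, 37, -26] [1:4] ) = -70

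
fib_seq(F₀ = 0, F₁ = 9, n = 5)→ [0, 9, 9, 18, 27]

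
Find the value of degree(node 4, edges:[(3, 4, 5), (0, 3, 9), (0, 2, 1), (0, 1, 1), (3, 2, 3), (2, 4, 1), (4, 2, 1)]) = incident: (3,4), (2,4), (4,2)
= 3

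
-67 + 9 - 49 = -107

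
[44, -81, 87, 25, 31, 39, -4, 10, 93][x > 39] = [44, 87, 93]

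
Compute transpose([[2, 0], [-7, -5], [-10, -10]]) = [[2, -7, -10], [0, -5, -10]]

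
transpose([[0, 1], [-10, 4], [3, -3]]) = [[0, -10, 3], [1, 4, -3]]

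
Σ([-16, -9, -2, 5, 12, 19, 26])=(-16) + (-9) + (-2) + 5 + 12 + 19 + 26
= 35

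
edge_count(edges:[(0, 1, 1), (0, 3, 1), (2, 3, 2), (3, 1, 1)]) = 4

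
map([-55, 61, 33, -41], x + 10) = -55+10=-45, 61+10=71, 33+10=43, -41+10=-31
= [-45, 71, 43, -31]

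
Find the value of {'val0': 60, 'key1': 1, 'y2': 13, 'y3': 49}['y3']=49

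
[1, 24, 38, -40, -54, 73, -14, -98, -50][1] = 24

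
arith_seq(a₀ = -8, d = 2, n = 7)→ [-8, -6, -4, -2, 0, 2, 4]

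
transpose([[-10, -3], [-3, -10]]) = [[-10, -3], [-3, -10]]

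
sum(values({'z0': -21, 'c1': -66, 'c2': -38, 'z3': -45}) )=-170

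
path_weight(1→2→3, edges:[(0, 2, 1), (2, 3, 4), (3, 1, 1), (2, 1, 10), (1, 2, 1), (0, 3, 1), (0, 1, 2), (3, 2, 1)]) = w(1→2)=1 + w(2→3)=4
= 5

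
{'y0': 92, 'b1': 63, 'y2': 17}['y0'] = 92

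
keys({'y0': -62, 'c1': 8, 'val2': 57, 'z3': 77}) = ['y0', 'c1', 'val2', 'z3']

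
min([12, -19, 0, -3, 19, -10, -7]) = -19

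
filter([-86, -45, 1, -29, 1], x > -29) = keep x where x > -29: -86✗, -45✗, 1✓, -29✗, 1✓
= [1, 1]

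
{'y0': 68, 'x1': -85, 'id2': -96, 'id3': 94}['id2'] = -96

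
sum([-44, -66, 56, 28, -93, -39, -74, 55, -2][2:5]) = -9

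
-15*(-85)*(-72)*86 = -7894800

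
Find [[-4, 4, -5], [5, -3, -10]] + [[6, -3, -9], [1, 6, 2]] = [[2, 1, -14], [6, 3, -8]]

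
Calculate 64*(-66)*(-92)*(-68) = -26425344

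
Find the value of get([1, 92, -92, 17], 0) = 1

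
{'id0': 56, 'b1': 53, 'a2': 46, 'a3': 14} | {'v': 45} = {'id0': 56, 'b1': 53, 'a2': 46, 'a3': 14, 'v': 45}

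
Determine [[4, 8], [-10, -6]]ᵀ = [[4, -10], [8, -6]]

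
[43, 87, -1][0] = 43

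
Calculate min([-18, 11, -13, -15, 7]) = -18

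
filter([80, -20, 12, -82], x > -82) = [80, -20, 12]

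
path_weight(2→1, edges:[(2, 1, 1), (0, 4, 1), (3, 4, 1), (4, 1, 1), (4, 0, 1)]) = 1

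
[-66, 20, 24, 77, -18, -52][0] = -66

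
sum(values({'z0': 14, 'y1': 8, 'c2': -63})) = 14 + 8 + (-63)
= -41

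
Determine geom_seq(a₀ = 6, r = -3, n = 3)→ [6, -18, 54]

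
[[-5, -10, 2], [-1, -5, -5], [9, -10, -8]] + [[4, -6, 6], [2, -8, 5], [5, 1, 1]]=[[-1, -16, 8], [1, -13, 0], [14, -9, -7]]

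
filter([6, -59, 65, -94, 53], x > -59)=keep x where x > -59: 6✓, -59✗, 65✓, -94✗, 53✓
= [6, 65, 53]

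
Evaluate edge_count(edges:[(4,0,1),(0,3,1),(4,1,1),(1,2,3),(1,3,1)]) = 5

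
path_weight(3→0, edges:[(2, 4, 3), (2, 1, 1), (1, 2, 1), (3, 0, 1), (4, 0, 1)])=1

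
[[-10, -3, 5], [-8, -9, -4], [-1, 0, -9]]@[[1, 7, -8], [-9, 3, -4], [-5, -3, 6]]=C[0][0] = (-10)*(1) + (-3)*(-9) + (5)*(-5) = -8
C[0][1] = (-10)*(7) + (-3)*(3) + (5)*(-3) = -94
C[0][2] = (-10)*(-8) + (-3)*(-4) + (5)*(6) = 122
C[1][0] = (-8)*(1) + (-9)*(-9) + (-4)*(-5) = 93
C[1][1] = (-8)*(7) + (-9)*(3) + (-4)*(-3) = -71
C[1][2] = (-8)*(-8) + (-9)*(-4) + (-4)*(6) = 76
... (3 more cells)
= [[-8, -94, 122], [93, -71, 76], [44, 20, -46]]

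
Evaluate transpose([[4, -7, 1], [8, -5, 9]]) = [[4, 8], [-7, -5], [1, 9]]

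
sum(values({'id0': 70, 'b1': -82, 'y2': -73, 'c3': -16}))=70 + (-82) + (-73) + (-16)
= -101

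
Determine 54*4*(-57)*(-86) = 1058832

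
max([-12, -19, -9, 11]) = 11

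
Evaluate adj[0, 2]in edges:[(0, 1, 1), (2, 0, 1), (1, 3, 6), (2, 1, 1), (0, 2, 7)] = 7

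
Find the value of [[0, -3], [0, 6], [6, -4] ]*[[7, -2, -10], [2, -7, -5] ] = [[-6, 21, 15], [12, -42, -30], [34, 16, -40]]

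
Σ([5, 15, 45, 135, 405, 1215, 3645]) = 5465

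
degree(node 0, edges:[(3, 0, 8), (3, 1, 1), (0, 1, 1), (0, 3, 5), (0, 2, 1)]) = 4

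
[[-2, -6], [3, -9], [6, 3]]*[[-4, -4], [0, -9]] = C[0][0] = (-2)*(-4) + (-6)*(0) = 8
C[0][1] = (-2)*(-4) + (-6)*(-9) = 62
C[1][0] = (3)*(-4) + (-9)*(0) = -12
C[1][1] = (3)*(-4) + (-9)*(-9) = 69
C[2][0] = (6)*(-4) + (3)*(0) = -24
C[2][1] = (6)*(-4) + (3)*(-9) = -51
= [[8, 62], [-12, 69], [-24, -51]]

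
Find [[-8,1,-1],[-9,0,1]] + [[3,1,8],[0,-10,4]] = [[-5, 2, 7], [-9, -10, 5]]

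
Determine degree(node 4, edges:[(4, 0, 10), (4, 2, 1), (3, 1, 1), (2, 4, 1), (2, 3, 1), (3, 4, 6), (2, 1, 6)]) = incident: (4,0), (4,2), (2,4), (3,4)
= 4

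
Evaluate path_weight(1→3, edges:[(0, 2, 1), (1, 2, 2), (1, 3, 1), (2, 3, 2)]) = w(1→3)=1
= 1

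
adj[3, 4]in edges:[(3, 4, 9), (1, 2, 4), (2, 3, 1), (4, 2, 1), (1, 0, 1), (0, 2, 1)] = 9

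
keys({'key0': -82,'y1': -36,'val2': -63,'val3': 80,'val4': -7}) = ['key0', 'y1', 'val2', 'val3', 'val4']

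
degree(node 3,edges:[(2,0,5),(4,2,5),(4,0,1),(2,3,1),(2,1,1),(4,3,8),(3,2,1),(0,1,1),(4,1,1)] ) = incident: (2,3), (4,3), (3,2)
= 3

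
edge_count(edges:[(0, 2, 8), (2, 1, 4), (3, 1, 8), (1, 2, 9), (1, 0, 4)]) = 5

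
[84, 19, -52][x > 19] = [84]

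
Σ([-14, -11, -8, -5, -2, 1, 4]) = (-14) + (-11) + (-8) + (-5) + (-2) + 1 + 4
= -35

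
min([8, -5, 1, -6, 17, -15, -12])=-15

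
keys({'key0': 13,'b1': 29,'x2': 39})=['key0', 'b1', 'x2']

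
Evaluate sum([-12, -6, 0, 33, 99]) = (-12) + (-6) + 0 + 33 + 99
= 114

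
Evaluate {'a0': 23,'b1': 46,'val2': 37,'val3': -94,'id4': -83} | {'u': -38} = {'a0': 23, 'b1': 46, 'val2': 37, 'val3': -94, 'id4': -83, 'u': -38}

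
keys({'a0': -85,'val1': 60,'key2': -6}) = ['a0', 'val1', 'key2']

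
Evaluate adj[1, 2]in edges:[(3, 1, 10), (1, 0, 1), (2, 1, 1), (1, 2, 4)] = 4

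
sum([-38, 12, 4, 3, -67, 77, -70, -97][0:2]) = -26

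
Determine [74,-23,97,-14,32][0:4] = [74, -23, 97, -14]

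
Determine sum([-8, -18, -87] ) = -113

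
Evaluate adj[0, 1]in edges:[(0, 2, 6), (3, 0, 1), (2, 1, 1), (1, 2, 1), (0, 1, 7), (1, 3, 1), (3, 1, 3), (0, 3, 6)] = 7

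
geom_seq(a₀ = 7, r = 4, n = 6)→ [7, 28, 112, 448, 1792, 7168]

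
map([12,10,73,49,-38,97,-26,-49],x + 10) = 12+10=22, 10+10=20, 73+10=83, 49+10=59, -38+10=-28, 97+10=107, -26+10=-16, -49+10=-39
= [22, 20, 83, 59, -28, 107, -16, -39]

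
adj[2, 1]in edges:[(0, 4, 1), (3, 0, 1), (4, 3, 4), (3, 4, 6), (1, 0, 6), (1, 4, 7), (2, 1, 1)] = 1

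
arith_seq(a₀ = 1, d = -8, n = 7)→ [1, -7, -15, -23, -31, -39, -47]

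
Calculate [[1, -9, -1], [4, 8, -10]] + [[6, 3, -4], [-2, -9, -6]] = [[7, -6, -5], [2, -1, -16]]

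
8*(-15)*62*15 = -111600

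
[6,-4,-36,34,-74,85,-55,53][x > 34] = [85, 53]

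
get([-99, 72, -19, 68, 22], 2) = -19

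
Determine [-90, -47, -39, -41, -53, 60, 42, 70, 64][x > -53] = keep x where x > -53: -90✗, -47✓, -39✓, -41✓, -53✗, 60✓, 42✓, 70✓, 64✓
= [-47, -39, -41, 60, 42, 70, 64]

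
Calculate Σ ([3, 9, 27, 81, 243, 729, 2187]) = 3 + 9 + 27 + 81 + 243 + 729 + 2187
= 3279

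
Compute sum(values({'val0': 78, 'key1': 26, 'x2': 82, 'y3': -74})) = 78 + 26 + 82 + (-74)
= 112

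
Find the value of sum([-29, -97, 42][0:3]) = slice → [-29, -97, 42]
(-29) + (-97) + 42
= -84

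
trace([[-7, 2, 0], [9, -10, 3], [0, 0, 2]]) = -15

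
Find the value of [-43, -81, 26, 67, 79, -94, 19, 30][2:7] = [26, 67, 79, -94, 19]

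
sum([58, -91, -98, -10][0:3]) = -131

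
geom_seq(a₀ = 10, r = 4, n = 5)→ [10, 40, 160, 640, 2560]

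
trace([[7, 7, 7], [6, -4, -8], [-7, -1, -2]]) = diagonal: 7 + (-4) + (-2)
= 1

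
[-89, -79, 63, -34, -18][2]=63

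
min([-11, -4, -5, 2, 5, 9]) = -11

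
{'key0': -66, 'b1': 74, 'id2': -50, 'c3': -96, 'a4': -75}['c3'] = -96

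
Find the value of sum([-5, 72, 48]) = 115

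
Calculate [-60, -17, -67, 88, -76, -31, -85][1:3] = [-17, -67]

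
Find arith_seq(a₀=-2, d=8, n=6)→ a_0 = -2 + 0*8 = -2
a_1 = -2 + 1*8 = 6
a_2 = -2 + 2*8 = 14
...
= [-2, 6, 14, 22, 30, 38]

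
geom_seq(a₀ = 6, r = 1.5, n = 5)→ a_0 = 6*1.5^0 = 6.0
a_1 = 6*1.5^1 = 9.0
a_2 = 6*1.5^2 = 13.5
...
= [6.0, 9.0, 13.5, 20.25, 30.375]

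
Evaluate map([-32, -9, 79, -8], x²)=[1024, 81, 6241, 64]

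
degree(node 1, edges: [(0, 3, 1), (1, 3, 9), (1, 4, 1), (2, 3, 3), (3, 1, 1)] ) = 3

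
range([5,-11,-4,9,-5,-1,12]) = 23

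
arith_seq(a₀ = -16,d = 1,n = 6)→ a_0 = -16 + 0*1 = -16
a_1 = -16 + 1*1 = -15
a_2 = -16 + 2*1 = -14
...
= [-16, -15, -14, -13, -12, -11]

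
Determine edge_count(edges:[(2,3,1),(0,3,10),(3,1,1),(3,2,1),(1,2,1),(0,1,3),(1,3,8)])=7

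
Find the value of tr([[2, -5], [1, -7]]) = -5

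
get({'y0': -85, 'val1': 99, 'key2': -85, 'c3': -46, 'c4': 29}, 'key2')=-85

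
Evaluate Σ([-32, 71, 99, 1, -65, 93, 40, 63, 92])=(-32) + 71 + 99 + 1 + (-65) + 93 + 40 + 63 + 92
= 362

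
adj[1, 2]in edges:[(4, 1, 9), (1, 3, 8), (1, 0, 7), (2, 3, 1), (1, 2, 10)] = 10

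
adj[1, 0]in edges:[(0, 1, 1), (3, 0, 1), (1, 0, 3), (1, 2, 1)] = 3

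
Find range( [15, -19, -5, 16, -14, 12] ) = 35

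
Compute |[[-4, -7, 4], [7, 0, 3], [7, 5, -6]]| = (1)*(-4)*det([[0, 3], [5, -6]]) + (-1)*(-7)*det([[7, 3], [7, -6]]) + (1)*(4)*det([[7, 0], [7, 5]])
= 60 + -441 + 140
= -241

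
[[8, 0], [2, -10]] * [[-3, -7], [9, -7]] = C[0][0] = (8)*(-3) + (0)*(9) = -24
C[0][1] = (8)*(-7) + (0)*(-7) = -56
C[1][0] = (2)*(-3) + (-10)*(9) = -96
C[1][1] = (2)*(-7) + (-10)*(-7) = 56
= [[-24, -56], [-96, 56]]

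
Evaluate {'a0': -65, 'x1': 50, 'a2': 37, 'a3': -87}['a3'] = -87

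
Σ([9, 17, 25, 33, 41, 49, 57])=9 + 17 + 25 + 33 + 41 + 49 + 57
= 231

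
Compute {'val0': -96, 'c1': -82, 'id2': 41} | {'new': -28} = {'val0': -96, 'c1': -82, 'id2': 41, 'new': -28}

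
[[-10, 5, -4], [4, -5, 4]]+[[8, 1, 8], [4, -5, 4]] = [[-2, 6, 4], [8, -10, 8]]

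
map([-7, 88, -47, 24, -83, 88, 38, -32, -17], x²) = (-7)²=49, (88)²=7744, (-47)²=2209, (24)²=576, (-83)²=6889, (88)²=7744, (38)²=1444, (-32)²=1024, (-17)²=289
= [49, 7744, 2209, 576, 6889, 7744, 1444, 1024, 289]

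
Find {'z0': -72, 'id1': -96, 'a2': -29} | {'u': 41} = {'z0': -72, 'id1': -96, 'a2': -29, 'u': 41}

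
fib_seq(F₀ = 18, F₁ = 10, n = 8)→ F_2 = F_1 + F_0 = 28
F_3 = F_2 + F_1 = 38
F_4 = F_3 + F_2 = 66
...
= [18, 10, 28, 38, 66, 104, 170, 274]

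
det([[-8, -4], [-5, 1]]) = -28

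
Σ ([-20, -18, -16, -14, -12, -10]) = (-20) + (-18) + (-16) + (-14) + (-12) + (-10)
= -90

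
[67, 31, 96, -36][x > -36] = keep x where x > -36: 67✓, 31✓, 96✓, -36✗
= [67, 31, 96]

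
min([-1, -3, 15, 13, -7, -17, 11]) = -17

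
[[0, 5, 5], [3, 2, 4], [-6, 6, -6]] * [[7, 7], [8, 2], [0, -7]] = [[40, -25], [37, -3], [6, 12]]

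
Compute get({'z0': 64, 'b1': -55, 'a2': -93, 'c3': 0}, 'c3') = 0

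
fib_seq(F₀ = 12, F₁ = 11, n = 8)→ [12, 11, 23, 34, 57, 91, 148, 239]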